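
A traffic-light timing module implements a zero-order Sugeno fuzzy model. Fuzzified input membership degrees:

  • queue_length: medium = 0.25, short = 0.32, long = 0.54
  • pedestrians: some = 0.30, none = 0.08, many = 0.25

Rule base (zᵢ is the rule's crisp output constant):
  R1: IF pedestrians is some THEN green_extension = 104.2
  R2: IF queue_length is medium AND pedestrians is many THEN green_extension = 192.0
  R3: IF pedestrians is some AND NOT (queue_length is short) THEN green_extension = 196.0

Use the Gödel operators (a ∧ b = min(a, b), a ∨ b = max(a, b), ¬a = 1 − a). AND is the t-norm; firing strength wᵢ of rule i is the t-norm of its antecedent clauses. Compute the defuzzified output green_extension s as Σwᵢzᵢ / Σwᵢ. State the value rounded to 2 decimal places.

162.42

R1 (z=104.2): some=0.30 → w = 0.30
R2 (z=192.0): medium=0.25, many=0.25; AND[min(a, b)] → w = 0.25
R3 (z=196.0): some=0.30, ¬short=1−0.32=0.68; AND[min(a, b)] → w = 0.30
Weighted average = (0.30·104.2 + 0.25·192.0 + 0.30·196.0) / (0.30 + 0.25 + 0.30)
  = 138.0600 / 0.8500 = 162.42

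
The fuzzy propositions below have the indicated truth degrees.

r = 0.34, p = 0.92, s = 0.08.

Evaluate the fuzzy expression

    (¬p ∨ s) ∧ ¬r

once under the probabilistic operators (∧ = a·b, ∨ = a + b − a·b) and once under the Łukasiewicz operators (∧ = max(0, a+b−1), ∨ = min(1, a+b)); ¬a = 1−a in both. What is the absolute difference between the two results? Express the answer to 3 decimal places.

Under probabilistic:
  ¬p = 1 − 0.9200 = 0.0800
  ¬p ∨ s = a + b − a·b on (0.0800, 0.0800) = 0.1536
  ¬r = 1 − 0.3400 = 0.6600
  (¬p ∨ s) ∧ ¬r = a·b on (0.1536, 0.6600) = 0.1014
  → value = 0.1014
Under Łukasiewicz:
  ¬p = 1 − 0.92 = 0.08
  ¬p ∨ s = min(1, a+b) on (0.08, 0.08) = 0.16
  ¬r = 1 − 0.34 = 0.66
  (¬p ∨ s) ∧ ¬r = max(0, a+b−1) on (0.16, 0.66) = 0.00
  → value = 0.0000
|0.1014 − 0.0000| = 0.101

0.101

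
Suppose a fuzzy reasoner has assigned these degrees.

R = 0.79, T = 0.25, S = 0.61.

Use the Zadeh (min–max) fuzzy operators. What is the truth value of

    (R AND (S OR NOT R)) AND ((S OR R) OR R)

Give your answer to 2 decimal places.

NOT R = 1 − 0.79 = 0.21
S OR NOT R = max(a, b) on (0.61, 0.21) = 0.61
R AND (S OR NOT R) = min(a, b) on (0.79, 0.61) = 0.61
S OR R = max(a, b) on (0.61, 0.79) = 0.79
(S OR R) OR R = max(a, b) on (0.79, 0.79) = 0.79
(R AND (S OR NOT R)) AND ((S OR R) OR R) = min(a, b) on (0.61, 0.79) = 0.61

0.61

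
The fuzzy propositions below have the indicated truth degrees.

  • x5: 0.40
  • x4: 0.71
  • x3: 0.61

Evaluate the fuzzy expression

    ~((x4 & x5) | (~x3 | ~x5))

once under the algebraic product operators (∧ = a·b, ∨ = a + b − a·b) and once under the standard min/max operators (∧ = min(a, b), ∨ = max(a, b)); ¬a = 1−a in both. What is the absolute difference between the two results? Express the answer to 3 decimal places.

Under algebraic product:
  x4 & x5 = a·b on (0.7100, 0.4000) = 0.2840
  ~x3 = 1 − 0.6100 = 0.3900
  ~x5 = 1 − 0.4000 = 0.6000
  ~x3 | ~x5 = a + b − a·b on (0.3900, 0.6000) = 0.7560
  (x4 & x5) | (~x3 | ~x5) = a + b − a·b on (0.2840, 0.7560) = 0.8253
  ~((x4 & x5) | (~x3 | ~x5)) = 1 − 0.8253 = 0.1747
  → value = 0.1747
Under standard min/max:
  x4 & x5 = min(a, b) on (0.71, 0.40) = 0.40
  ~x3 = 1 − 0.61 = 0.39
  ~x5 = 1 − 0.40 = 0.60
  ~x3 | ~x5 = max(a, b) on (0.39, 0.60) = 0.60
  (x4 & x5) | (~x3 | ~x5) = max(a, b) on (0.40, 0.60) = 0.60
  ~((x4 & x5) | (~x3 | ~x5)) = 1 − 0.60 = 0.40
  → value = 0.4000
|0.1747 − 0.4000| = 0.225

0.225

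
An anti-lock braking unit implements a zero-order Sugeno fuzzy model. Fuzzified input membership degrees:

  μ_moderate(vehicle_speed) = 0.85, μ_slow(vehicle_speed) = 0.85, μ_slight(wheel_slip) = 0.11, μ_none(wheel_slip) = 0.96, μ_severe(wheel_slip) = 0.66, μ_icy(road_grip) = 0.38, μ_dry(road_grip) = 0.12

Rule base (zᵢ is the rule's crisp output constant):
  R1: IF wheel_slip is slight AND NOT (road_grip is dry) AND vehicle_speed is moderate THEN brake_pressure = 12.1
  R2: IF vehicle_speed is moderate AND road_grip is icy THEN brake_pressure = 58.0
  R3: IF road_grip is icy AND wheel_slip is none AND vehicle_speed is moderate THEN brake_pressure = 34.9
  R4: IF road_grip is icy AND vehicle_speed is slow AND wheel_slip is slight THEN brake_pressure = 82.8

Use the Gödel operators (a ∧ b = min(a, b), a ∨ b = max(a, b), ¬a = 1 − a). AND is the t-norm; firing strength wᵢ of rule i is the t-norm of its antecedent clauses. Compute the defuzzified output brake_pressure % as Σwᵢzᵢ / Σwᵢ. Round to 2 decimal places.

46.67

R1 (z=12.1): slight=0.11, ¬dry=1−0.12=0.88, moderate=0.85; AND[min(a, b)] → w = 0.11
R2 (z=58.0): moderate=0.85, icy=0.38; AND[min(a, b)] → w = 0.38
R3 (z=34.9): icy=0.38, none=0.96, moderate=0.85; AND[min(a, b)] → w = 0.38
R4 (z=82.8): icy=0.38, slow=0.85, slight=0.11; AND[min(a, b)] → w = 0.11
Weighted average = (0.11·12.1 + 0.38·58.0 + 0.38·34.9 + 0.11·82.8) / (0.11 + 0.38 + 0.38 + 0.11)
  = 45.7410 / 0.9800 = 46.67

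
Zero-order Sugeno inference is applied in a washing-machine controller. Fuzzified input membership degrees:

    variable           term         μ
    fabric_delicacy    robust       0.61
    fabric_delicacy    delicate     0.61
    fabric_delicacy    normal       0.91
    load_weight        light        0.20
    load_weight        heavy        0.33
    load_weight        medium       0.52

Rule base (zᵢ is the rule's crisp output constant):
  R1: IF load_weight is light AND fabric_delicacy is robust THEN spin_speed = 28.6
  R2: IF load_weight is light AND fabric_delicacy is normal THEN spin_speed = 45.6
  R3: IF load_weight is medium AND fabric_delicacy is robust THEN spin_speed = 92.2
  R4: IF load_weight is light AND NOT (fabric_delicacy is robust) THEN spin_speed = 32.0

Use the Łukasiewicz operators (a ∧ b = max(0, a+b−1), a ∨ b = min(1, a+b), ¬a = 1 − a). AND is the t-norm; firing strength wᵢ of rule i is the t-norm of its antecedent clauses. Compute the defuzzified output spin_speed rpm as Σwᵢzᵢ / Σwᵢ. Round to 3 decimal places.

70.842

R1 (z=28.6): light=0.20, robust=0.61; AND[max(0, a+b−1)] → w = 0.00
R2 (z=45.6): light=0.20, normal=0.91; AND[max(0, a+b−1)] → w = 0.11
R3 (z=92.2): medium=0.52, robust=0.61; AND[max(0, a+b−1)] → w = 0.13
R4 (z=32.0): light=0.20, ¬robust=1−0.61=0.39; AND[max(0, a+b−1)] → w = 0.00
Weighted average = (0.00·28.6 + 0.11·45.6 + 0.13·92.2 + 0.00·32.0) / (0.00 + 0.11 + 0.13 + 0.00)
  = 17.0020 / 0.2400 = 70.842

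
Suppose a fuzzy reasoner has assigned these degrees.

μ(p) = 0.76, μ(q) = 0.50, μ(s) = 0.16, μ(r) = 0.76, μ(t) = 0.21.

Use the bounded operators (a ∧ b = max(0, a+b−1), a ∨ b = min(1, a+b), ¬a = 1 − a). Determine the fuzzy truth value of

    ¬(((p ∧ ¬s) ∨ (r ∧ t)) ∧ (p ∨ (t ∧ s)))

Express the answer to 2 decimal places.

¬s = 1 − 0.16 = 0.84
p ∧ ¬s = max(0, a+b−1) on (0.76, 0.84) = 0.60
r ∧ t = max(0, a+b−1) on (0.76, 0.21) = 0.00
(p ∧ ¬s) ∨ (r ∧ t) = min(1, a+b) on (0.60, 0.00) = 0.60
t ∧ s = max(0, a+b−1) on (0.21, 0.16) = 0.00
p ∨ (t ∧ s) = min(1, a+b) on (0.76, 0.00) = 0.76
((p ∧ ¬s) ∨ (r ∧ t)) ∧ (p ∨ (t ∧ s)) = max(0, a+b−1) on (0.60, 0.76) = 0.36
¬(((p ∧ ¬s) ∨ (r ∧ t)) ∧ (p ∨ (t ∧ s))) = 1 − 0.36 = 0.64

0.64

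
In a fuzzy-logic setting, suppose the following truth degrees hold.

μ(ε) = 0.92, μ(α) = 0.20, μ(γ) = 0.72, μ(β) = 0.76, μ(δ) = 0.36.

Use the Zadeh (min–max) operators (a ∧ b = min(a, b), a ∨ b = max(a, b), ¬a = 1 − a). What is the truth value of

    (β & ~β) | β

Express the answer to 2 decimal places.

~β = 1 − 0.76 = 0.24
β & ~β = min(a, b) on (0.76, 0.24) = 0.24
(β & ~β) | β = max(a, b) on (0.24, 0.76) = 0.76

0.76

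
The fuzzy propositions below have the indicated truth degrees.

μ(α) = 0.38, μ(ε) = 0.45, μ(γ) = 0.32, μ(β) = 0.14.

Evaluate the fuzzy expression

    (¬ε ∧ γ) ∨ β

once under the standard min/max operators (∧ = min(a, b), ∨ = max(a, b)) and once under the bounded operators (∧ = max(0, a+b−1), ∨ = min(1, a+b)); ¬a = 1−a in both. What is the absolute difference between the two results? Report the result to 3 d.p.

Under standard min/max:
  ¬ε = 1 − 0.45 = 0.55
  ¬ε ∧ γ = min(a, b) on (0.55, 0.32) = 0.32
  (¬ε ∧ γ) ∨ β = max(a, b) on (0.32, 0.14) = 0.32
  → value = 0.3200
Under bounded:
  ¬ε = 1 − 0.45 = 0.55
  ¬ε ∧ γ = max(0, a+b−1) on (0.55, 0.32) = 0.00
  (¬ε ∧ γ) ∨ β = min(1, a+b) on (0.00, 0.14) = 0.14
  → value = 0.1400
|0.3200 − 0.1400| = 0.180

0.180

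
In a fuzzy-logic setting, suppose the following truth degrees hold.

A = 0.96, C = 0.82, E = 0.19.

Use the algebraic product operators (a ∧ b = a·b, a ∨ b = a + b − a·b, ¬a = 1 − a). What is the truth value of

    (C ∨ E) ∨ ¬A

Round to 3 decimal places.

0.860

C ∨ E = a + b − a·b on (0.8200, 0.1900) = 0.8542
¬A = 1 − 0.9600 = 0.0400
(C ∨ E) ∨ ¬A = a + b − a·b on (0.8542, 0.0400) = 0.8600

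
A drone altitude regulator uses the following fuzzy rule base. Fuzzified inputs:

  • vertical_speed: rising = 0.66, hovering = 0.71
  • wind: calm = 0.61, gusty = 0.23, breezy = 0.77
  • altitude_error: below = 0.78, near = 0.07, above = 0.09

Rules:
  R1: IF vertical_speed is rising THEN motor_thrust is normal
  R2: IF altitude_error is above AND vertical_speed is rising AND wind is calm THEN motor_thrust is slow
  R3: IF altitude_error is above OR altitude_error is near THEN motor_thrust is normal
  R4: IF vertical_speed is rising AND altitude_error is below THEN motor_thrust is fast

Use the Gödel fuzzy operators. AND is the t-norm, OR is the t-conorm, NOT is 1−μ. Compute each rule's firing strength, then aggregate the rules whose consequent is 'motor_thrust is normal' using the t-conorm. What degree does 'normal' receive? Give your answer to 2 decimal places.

R1: rising=0.66 → w = 0.66
R2: above=0.09, rising=0.66, calm=0.61; AND[min(a, b)] → w = 0.09
R3: above=0.09, near=0.07; OR[max(a, b)] → w = 0.09
R4: rising=0.66, below=0.78; AND[min(a, b)] → w = 0.66
Rules with consequent 'normal': {R1, R3} → strengths 0.66, 0.09
Aggregate via t-conorm [max(a, b)]: 0.66

0.66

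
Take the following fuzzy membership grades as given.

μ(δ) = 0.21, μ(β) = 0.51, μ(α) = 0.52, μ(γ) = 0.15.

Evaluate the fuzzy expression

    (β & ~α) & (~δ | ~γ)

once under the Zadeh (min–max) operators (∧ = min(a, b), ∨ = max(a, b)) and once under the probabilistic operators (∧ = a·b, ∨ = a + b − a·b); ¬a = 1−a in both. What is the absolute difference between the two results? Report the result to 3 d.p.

Under Zadeh (min–max):
  ~α = 1 − 0.52 = 0.48
  β & ~α = min(a, b) on (0.51, 0.48) = 0.48
  ~δ = 1 − 0.21 = 0.79
  ~γ = 1 − 0.15 = 0.85
  ~δ | ~γ = max(a, b) on (0.79, 0.85) = 0.85
  (β & ~α) & (~δ | ~γ) = min(a, b) on (0.48, 0.85) = 0.48
  → value = 0.4800
Under probabilistic:
  ~α = 1 − 0.5200 = 0.4800
  β & ~α = a·b on (0.5100, 0.4800) = 0.2448
  ~δ = 1 − 0.2100 = 0.7900
  ~γ = 1 − 0.1500 = 0.8500
  ~δ | ~γ = a + b − a·b on (0.7900, 0.8500) = 0.9685
  (β & ~α) & (~δ | ~γ) = a·b on (0.2448, 0.9685) = 0.2371
  → value = 0.2371
|0.4800 − 0.2371| = 0.243

0.243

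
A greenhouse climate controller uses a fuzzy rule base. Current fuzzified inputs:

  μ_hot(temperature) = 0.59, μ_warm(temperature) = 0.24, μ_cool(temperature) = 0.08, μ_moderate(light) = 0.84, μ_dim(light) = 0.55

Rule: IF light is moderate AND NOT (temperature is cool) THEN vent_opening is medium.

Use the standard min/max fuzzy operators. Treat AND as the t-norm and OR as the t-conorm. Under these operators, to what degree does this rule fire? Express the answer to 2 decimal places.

firing strength: moderate=0.84, ¬cool=1−0.08=0.92; AND[min(a, b)] → w = 0.84

0.84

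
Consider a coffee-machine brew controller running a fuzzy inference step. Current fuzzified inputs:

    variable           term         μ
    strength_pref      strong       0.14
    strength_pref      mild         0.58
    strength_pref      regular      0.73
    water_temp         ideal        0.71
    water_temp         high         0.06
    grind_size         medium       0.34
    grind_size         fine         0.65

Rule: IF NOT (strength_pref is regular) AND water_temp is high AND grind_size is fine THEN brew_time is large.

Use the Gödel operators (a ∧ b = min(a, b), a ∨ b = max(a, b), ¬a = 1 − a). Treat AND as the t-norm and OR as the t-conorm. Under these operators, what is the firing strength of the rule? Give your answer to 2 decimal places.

firing strength: ¬regular=1−0.73=0.27, high=0.06, fine=0.65; AND[min(a, b)] → w = 0.06

0.06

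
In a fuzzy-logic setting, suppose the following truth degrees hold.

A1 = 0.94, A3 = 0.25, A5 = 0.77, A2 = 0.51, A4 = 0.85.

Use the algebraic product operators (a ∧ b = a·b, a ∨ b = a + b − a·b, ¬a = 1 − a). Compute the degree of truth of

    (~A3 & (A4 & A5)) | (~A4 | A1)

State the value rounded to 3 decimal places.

0.974

~A3 = 1 − 0.2500 = 0.7500
A4 & A5 = a·b on (0.8500, 0.7700) = 0.6545
~A3 & (A4 & A5) = a·b on (0.7500, 0.6545) = 0.4909
~A4 = 1 − 0.8500 = 0.1500
~A4 | A1 = a + b − a·b on (0.1500, 0.9400) = 0.9490
(~A3 & (A4 & A5)) | (~A4 | A1) = a + b − a·b on (0.4909, 0.9490) = 0.9740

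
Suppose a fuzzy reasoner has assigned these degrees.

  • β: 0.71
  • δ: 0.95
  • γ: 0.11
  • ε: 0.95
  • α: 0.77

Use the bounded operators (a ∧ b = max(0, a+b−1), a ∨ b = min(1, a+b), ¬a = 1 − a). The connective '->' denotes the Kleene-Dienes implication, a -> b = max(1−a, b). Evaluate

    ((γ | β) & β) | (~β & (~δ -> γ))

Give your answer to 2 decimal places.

0.77

γ | β = min(1, a+b) on (0.11, 0.71) = 0.82
(γ | β) & β = max(0, a+b−1) on (0.82, 0.71) = 0.53
~β = 1 − 0.71 = 0.29
~δ = 1 − 0.95 = 0.05
~δ -> γ  [Kleene-Dienes: max(1−a, b)] with a=0.05, b=0.11 → 0.95
~β & (~δ -> γ) = max(0, a+b−1) on (0.29, 0.95) = 0.24
((γ | β) & β) | (~β & (~δ -> γ)) = min(1, a+b) on (0.53, 0.24) = 0.77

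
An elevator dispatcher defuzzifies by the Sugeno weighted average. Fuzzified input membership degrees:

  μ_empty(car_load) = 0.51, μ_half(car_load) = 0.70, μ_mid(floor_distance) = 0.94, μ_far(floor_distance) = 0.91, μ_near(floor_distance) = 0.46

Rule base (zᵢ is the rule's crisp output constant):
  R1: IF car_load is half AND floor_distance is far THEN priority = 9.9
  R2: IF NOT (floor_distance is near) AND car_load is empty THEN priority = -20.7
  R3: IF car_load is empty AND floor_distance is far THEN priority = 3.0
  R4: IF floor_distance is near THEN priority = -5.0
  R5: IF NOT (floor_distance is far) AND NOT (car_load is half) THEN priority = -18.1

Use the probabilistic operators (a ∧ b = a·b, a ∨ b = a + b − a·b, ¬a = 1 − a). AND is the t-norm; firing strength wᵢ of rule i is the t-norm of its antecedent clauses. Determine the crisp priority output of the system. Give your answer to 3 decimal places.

-0.424

R1 (z=9.9): half=0.70, far=0.91; AND[a·b] → w = 0.6370
R2 (z=-20.7): ¬near=1−0.46=0.54, empty=0.51; AND[a·b] → w = 0.2754
R3 (z=3.0): empty=0.51, far=0.91; AND[a·b] → w = 0.4641
R4 (z=-5.0): near=0.46 → w = 0.4600
R5 (z=-18.1): ¬far=1−0.91=0.09, ¬half=1−0.70=0.30; AND[a·b] → w = 0.0270
Weighted average = (0.6370·9.9 + 0.2754·-20.7 + 0.4641·3.0 + 0.4600·-5.0 + 0.0270·-18.1) / (0.6370 + 0.2754 + 0.4641 + 0.4600 + 0.0270)
  = -0.7909 / 1.8635 = -0.424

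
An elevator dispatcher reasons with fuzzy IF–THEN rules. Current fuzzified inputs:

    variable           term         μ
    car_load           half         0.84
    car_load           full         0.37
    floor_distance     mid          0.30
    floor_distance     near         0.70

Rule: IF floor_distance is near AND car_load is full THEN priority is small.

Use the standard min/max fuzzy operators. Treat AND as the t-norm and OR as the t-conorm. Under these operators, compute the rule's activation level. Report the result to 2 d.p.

firing strength: near=0.70, full=0.37; AND[min(a, b)] → w = 0.37

0.37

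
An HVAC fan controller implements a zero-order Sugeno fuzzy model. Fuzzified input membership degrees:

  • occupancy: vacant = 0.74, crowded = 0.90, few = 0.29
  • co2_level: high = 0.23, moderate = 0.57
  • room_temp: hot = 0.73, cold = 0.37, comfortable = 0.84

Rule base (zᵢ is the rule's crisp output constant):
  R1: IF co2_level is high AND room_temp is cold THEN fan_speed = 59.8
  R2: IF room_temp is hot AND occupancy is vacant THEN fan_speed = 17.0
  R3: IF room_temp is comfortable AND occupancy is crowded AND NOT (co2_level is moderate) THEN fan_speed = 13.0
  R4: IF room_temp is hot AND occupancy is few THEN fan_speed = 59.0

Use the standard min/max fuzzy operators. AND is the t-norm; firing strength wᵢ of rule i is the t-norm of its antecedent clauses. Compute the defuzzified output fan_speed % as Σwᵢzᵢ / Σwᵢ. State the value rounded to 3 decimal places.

R1 (z=59.8): high=0.23, cold=0.37; AND[min(a, b)] → w = 0.23
R2 (z=17.0): hot=0.73, vacant=0.74; AND[min(a, b)] → w = 0.73
R3 (z=13.0): comfortable=0.84, crowded=0.90, ¬moderate=1−0.57=0.43; AND[min(a, b)] → w = 0.43
R4 (z=59.0): hot=0.73, few=0.29; AND[min(a, b)] → w = 0.29
Weighted average = (0.23·59.8 + 0.73·17.0 + 0.43·13.0 + 0.29·59.0) / (0.23 + 0.73 + 0.43 + 0.29)
  = 48.8640 / 1.6800 = 29.086

29.086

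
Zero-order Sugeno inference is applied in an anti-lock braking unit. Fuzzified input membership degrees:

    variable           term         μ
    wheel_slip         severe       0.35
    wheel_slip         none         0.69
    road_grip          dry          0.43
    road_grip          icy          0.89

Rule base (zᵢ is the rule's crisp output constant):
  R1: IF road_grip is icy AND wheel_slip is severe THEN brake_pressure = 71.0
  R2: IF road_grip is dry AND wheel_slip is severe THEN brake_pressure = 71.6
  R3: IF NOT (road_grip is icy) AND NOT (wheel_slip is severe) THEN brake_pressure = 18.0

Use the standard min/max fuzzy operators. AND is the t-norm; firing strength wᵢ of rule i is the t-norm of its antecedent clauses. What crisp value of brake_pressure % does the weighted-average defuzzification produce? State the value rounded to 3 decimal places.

R1 (z=71.0): icy=0.89, severe=0.35; AND[min(a, b)] → w = 0.35
R2 (z=71.6): dry=0.43, severe=0.35; AND[min(a, b)] → w = 0.35
R3 (z=18.0): ¬icy=1−0.89=0.11, ¬severe=1−0.35=0.65; AND[min(a, b)] → w = 0.11
Weighted average = (0.35·71.0 + 0.35·71.6 + 0.11·18.0) / (0.35 + 0.35 + 0.11)
  = 51.8900 / 0.8100 = 64.062

64.062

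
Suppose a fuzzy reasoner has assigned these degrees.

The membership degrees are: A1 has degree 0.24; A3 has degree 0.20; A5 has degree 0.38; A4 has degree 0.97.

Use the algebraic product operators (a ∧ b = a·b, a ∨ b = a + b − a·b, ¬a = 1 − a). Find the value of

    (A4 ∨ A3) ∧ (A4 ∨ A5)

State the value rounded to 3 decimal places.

A4 ∨ A3 = a + b − a·b on (0.9700, 0.2000) = 0.9760
A4 ∨ A5 = a + b − a·b on (0.9700, 0.3800) = 0.9814
(A4 ∨ A3) ∧ (A4 ∨ A5) = a·b on (0.9760, 0.9814) = 0.9578

0.958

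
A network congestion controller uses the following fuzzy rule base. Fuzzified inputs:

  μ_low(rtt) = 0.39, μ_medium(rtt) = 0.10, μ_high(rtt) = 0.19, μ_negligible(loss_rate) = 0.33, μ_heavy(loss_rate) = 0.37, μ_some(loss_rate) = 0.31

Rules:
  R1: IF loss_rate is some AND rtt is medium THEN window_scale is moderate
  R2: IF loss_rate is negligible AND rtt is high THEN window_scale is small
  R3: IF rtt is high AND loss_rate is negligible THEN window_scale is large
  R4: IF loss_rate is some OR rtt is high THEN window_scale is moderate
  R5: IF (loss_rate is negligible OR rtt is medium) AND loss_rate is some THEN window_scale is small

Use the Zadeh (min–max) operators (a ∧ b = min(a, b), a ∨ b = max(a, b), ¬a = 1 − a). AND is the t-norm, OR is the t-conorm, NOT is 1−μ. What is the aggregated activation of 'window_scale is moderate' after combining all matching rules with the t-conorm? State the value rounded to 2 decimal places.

0.31

R1: some=0.31, medium=0.10; AND[min(a, b)] → w = 0.10
R2: negligible=0.33, high=0.19; AND[min(a, b)] → w = 0.19
R3: high=0.19, negligible=0.33; AND[min(a, b)] → w = 0.19
R4: some=0.31, high=0.19; OR[max(a, b)] → w = 0.31
R5: (negligible=0.33 OR medium=0.10) = 0.33; AND[min(a, b)] with some=0.31 → w = 0.31
Rules with consequent 'moderate': {R1, R4} → strengths 0.10, 0.31
Aggregate via t-conorm [max(a, b)]: 0.31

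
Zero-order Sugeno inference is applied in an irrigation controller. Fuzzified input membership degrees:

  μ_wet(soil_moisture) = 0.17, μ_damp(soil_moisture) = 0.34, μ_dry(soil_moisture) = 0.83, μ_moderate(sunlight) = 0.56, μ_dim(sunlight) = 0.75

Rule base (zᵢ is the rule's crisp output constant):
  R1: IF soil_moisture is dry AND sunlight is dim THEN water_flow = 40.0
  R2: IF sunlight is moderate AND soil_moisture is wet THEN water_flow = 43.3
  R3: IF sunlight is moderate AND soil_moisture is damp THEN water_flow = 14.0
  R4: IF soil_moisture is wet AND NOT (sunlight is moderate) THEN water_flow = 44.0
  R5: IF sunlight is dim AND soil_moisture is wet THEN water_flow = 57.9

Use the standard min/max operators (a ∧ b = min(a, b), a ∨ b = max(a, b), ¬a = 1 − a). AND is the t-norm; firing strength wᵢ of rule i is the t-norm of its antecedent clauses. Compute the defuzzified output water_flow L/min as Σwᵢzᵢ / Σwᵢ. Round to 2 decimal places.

37.15

R1 (z=40.0): dry=0.83, dim=0.75; AND[min(a, b)] → w = 0.75
R2 (z=43.3): moderate=0.56, wet=0.17; AND[min(a, b)] → w = 0.17
R3 (z=14.0): moderate=0.56, damp=0.34; AND[min(a, b)] → w = 0.34
R4 (z=44.0): wet=0.17, ¬moderate=1−0.56=0.44; AND[min(a, b)] → w = 0.17
R5 (z=57.9): dim=0.75, wet=0.17; AND[min(a, b)] → w = 0.17
Weighted average = (0.75·40.0 + 0.17·43.3 + 0.34·14.0 + 0.17·44.0 + 0.17·57.9) / (0.75 + 0.17 + 0.34 + 0.17 + 0.17)
  = 59.4440 / 1.6000 = 37.15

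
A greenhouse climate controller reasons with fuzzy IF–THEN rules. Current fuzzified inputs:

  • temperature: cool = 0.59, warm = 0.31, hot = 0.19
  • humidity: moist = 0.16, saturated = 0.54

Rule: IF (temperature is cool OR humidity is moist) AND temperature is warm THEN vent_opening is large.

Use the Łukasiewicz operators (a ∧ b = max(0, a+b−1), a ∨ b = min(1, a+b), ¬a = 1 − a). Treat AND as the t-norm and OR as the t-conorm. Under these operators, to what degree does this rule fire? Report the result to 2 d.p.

0.06

firing strength: (cool=0.59 OR moist=0.16) = 0.75; AND[max(0, a+b−1)] with warm=0.31 → w = 0.06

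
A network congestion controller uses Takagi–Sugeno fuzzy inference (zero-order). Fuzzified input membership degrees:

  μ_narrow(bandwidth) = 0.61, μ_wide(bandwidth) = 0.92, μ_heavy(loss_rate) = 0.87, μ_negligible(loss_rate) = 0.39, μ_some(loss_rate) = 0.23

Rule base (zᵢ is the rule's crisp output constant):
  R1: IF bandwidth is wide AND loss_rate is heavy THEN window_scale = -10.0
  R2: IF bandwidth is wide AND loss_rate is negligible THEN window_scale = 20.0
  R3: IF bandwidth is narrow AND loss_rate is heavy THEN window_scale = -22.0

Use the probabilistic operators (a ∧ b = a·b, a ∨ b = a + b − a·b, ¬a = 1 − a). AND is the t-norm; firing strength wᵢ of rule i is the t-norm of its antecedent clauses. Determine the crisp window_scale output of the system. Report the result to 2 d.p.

R1 (z=-10.0): wide=0.92, heavy=0.87; AND[a·b] → w = 0.8004
R2 (z=20.0): wide=0.92, negligible=0.39; AND[a·b] → w = 0.3588
R3 (z=-22.0): narrow=0.61, heavy=0.87; AND[a·b] → w = 0.5307
Weighted average = (0.8004·-10.0 + 0.3588·20.0 + 0.5307·-22.0) / (0.8004 + 0.3588 + 0.5307)
  = -12.5034 / 1.6899 = -7.40

-7.40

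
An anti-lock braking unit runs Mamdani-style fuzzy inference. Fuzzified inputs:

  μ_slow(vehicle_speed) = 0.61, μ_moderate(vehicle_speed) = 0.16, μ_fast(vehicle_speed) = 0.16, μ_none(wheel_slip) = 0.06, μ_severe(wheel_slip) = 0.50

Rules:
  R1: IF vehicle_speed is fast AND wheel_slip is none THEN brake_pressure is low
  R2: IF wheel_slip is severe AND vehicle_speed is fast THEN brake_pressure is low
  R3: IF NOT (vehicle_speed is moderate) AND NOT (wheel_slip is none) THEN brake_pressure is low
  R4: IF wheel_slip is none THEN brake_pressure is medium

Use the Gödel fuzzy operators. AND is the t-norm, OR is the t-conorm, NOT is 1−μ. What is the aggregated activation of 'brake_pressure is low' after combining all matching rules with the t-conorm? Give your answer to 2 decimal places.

0.84

R1: fast=0.16, none=0.06; AND[min(a, b)] → w = 0.06
R2: severe=0.50, fast=0.16; AND[min(a, b)] → w = 0.16
R3: ¬moderate=1−0.16=0.84, ¬none=1−0.06=0.94; AND[min(a, b)] → w = 0.84
R4: none=0.06 → w = 0.06
Rules with consequent 'low': {R1, R2, R3} → strengths 0.06, 0.16, 0.84
Aggregate via t-conorm [max(a, b)]: 0.84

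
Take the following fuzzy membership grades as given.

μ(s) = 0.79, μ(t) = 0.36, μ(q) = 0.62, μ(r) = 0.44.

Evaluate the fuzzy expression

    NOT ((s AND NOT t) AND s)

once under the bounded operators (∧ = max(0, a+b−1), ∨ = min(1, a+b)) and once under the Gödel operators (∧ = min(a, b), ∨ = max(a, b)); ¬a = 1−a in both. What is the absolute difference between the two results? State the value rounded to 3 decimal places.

Under bounded:
  NOT t = 1 − 0.36 = 0.64
  s AND NOT t = max(0, a+b−1) on (0.79, 0.64) = 0.43
  (s AND NOT t) AND s = max(0, a+b−1) on (0.43, 0.79) = 0.22
  NOT ((s AND NOT t) AND s) = 1 − 0.22 = 0.78
  → value = 0.7800
Under Gödel:
  NOT t = 1 − 0.36 = 0.64
  s AND NOT t = min(a, b) on (0.79, 0.64) = 0.64
  (s AND NOT t) AND s = min(a, b) on (0.64, 0.79) = 0.64
  NOT ((s AND NOT t) AND s) = 1 − 0.64 = 0.36
  → value = 0.3600
|0.7800 − 0.3600| = 0.420

0.420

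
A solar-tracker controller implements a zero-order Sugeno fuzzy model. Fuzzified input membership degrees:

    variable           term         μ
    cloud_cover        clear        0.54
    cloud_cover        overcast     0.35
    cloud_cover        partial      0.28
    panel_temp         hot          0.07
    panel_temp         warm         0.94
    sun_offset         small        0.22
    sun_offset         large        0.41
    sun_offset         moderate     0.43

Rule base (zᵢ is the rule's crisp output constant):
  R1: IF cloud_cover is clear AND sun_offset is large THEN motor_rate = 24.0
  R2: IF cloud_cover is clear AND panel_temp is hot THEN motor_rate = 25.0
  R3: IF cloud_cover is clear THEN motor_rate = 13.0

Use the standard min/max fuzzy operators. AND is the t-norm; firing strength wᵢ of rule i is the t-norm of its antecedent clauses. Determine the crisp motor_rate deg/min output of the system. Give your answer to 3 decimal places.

R1 (z=24.0): clear=0.54, large=0.41; AND[min(a, b)] → w = 0.41
R2 (z=25.0): clear=0.54, hot=0.07; AND[min(a, b)] → w = 0.07
R3 (z=13.0): clear=0.54 → w = 0.54
Weighted average = (0.41·24.0 + 0.07·25.0 + 0.54·13.0) / (0.41 + 0.07 + 0.54)
  = 18.6100 / 1.0200 = 18.245

18.245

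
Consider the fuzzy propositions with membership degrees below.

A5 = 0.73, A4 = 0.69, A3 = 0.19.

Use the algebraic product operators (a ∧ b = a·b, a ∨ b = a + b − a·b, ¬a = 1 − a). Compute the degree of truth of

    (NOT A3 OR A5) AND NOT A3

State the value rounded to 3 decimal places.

NOT A3 = 1 − 0.1900 = 0.8100
NOT A3 OR A5 = a + b − a·b on (0.8100, 0.7300) = 0.9487
NOT A3 = 1 − 0.1900 = 0.8100
(NOT A3 OR A5) AND NOT A3 = a·b on (0.9487, 0.8100) = 0.7684

0.768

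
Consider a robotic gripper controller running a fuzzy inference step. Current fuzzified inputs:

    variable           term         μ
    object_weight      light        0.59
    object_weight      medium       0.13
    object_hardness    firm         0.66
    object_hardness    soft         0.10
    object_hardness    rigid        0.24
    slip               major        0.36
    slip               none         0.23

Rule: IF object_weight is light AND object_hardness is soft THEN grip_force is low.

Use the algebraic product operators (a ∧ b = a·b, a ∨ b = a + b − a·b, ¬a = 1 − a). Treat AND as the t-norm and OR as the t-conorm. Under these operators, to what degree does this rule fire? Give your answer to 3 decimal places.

0.059

firing strength: light=0.59, soft=0.10; AND[a·b] → w = 0.0590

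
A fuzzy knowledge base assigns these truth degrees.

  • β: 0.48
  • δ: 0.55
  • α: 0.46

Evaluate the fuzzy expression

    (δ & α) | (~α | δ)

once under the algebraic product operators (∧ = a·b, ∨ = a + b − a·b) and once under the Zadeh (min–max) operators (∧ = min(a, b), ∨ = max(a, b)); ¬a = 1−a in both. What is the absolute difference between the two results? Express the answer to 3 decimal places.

Under algebraic product:
  δ & α = a·b on (0.5500, 0.4600) = 0.2530
  ~α = 1 − 0.4600 = 0.5400
  ~α | δ = a + b − a·b on (0.5400, 0.5500) = 0.7930
  (δ & α) | (~α | δ) = a + b − a·b on (0.2530, 0.7930) = 0.8454
  → value = 0.8454
Under Zadeh (min–max):
  δ & α = min(a, b) on (0.55, 0.46) = 0.46
  ~α = 1 − 0.46 = 0.54
  ~α | δ = max(a, b) on (0.54, 0.55) = 0.55
  (δ & α) | (~α | δ) = max(a, b) on (0.46, 0.55) = 0.55
  → value = 0.5500
|0.8454 − 0.5500| = 0.295

0.295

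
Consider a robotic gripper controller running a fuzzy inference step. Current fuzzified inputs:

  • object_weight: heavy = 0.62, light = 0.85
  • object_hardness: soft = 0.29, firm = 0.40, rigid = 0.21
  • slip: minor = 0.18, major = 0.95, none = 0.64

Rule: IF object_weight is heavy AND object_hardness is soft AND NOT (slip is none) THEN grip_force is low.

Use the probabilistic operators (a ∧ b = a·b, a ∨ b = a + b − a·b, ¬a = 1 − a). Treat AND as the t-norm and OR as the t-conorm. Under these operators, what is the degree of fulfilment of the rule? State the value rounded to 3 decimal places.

firing strength: heavy=0.62, soft=0.29, ¬none=1−0.64=0.36; AND[a·b] → w = 0.0647

0.065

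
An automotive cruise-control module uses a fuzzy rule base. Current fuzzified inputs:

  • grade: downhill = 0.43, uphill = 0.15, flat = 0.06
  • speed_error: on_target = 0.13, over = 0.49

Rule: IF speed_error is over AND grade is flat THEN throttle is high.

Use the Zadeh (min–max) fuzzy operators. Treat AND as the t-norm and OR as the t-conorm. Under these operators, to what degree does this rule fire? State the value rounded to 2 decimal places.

0.06

firing strength: over=0.49, flat=0.06; AND[min(a, b)] → w = 0.06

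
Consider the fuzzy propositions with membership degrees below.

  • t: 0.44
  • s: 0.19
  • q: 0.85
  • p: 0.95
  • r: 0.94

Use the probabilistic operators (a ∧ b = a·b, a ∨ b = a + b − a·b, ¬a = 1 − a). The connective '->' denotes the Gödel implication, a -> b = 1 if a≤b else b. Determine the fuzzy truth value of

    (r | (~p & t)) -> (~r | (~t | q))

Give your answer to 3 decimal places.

0.938

~p = 1 − 0.9500 = 0.0500
~p & t = a·b on (0.0500, 0.4400) = 0.0220
r | (~p & t) = a + b − a·b on (0.9400, 0.0220) = 0.9413
~r = 1 − 0.9400 = 0.0600
~t = 1 − 0.4400 = 0.5600
~t | q = a + b − a·b on (0.5600, 0.8500) = 0.9340
~r | (~t | q) = a + b − a·b on (0.0600, 0.9340) = 0.9380
(r | (~p & t)) -> (~r | (~t | q))  [Gödel: 1 if a≤b else b] with a=0.9413, b=0.9380 → 0.9380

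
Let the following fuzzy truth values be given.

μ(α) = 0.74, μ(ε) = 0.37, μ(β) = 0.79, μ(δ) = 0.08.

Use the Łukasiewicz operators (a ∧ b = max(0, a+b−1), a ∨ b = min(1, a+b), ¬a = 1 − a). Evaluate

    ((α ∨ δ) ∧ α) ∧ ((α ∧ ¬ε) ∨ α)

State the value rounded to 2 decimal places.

0.56

α ∨ δ = min(1, a+b) on (0.74, 0.08) = 0.82
(α ∨ δ) ∧ α = max(0, a+b−1) on (0.82, 0.74) = 0.56
¬ε = 1 − 0.37 = 0.63
α ∧ ¬ε = max(0, a+b−1) on (0.74, 0.63) = 0.37
(α ∧ ¬ε) ∨ α = min(1, a+b) on (0.37, 0.74) = 1.00
((α ∨ δ) ∧ α) ∧ ((α ∧ ¬ε) ∨ α) = max(0, a+b−1) on (0.56, 1.00) = 0.56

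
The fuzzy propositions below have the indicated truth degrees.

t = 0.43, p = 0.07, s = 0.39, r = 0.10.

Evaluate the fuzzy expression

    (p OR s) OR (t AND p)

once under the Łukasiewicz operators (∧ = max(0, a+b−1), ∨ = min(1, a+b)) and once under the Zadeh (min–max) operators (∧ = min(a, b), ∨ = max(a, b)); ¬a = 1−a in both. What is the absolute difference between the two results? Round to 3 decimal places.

0.070

Under Łukasiewicz:
  p OR s = min(1, a+b) on (0.07, 0.39) = 0.46
  t AND p = max(0, a+b−1) on (0.43, 0.07) = 0.00
  (p OR s) OR (t AND p) = min(1, a+b) on (0.46, 0.00) = 0.46
  → value = 0.4600
Under Zadeh (min–max):
  p OR s = max(a, b) on (0.07, 0.39) = 0.39
  t AND p = min(a, b) on (0.43, 0.07) = 0.07
  (p OR s) OR (t AND p) = max(a, b) on (0.39, 0.07) = 0.39
  → value = 0.3900
|0.4600 − 0.3900| = 0.070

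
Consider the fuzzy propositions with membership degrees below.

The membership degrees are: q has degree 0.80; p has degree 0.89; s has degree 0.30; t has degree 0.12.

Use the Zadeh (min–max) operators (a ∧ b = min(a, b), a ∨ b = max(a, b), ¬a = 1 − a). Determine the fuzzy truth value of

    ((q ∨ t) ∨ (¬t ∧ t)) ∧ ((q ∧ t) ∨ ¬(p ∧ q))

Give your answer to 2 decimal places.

0.20

q ∨ t = max(a, b) on (0.80, 0.12) = 0.80
¬t = 1 − 0.12 = 0.88
¬t ∧ t = min(a, b) on (0.88, 0.12) = 0.12
(q ∨ t) ∨ (¬t ∧ t) = max(a, b) on (0.80, 0.12) = 0.80
q ∧ t = min(a, b) on (0.80, 0.12) = 0.12
p ∧ q = min(a, b) on (0.89, 0.80) = 0.80
¬(p ∧ q) = 1 − 0.80 = 0.20
(q ∧ t) ∨ ¬(p ∧ q) = max(a, b) on (0.12, 0.20) = 0.20
((q ∨ t) ∨ (¬t ∧ t)) ∧ ((q ∧ t) ∨ ¬(p ∧ q)) = min(a, b) on (0.80, 0.20) = 0.20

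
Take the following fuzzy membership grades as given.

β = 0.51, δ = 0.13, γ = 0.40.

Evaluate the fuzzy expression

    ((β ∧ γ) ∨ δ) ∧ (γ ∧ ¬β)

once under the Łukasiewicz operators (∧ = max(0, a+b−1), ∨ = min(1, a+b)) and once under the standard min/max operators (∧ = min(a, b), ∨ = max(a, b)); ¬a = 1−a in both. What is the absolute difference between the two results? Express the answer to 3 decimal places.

0.400

Under Łukasiewicz:
  β ∧ γ = max(0, a+b−1) on (0.51, 0.40) = 0.00
  (β ∧ γ) ∨ δ = min(1, a+b) on (0.00, 0.13) = 0.13
  ¬β = 1 − 0.51 = 0.49
  γ ∧ ¬β = max(0, a+b−1) on (0.40, 0.49) = 0.00
  ((β ∧ γ) ∨ δ) ∧ (γ ∧ ¬β) = max(0, a+b−1) on (0.13, 0.00) = 0.00
  → value = 0.0000
Under standard min/max:
  β ∧ γ = min(a, b) on (0.51, 0.40) = 0.40
  (β ∧ γ) ∨ δ = max(a, b) on (0.40, 0.13) = 0.40
  ¬β = 1 − 0.51 = 0.49
  γ ∧ ¬β = min(a, b) on (0.40, 0.49) = 0.40
  ((β ∧ γ) ∨ δ) ∧ (γ ∧ ¬β) = min(a, b) on (0.40, 0.40) = 0.40
  → value = 0.4000
|0.0000 − 0.4000| = 0.400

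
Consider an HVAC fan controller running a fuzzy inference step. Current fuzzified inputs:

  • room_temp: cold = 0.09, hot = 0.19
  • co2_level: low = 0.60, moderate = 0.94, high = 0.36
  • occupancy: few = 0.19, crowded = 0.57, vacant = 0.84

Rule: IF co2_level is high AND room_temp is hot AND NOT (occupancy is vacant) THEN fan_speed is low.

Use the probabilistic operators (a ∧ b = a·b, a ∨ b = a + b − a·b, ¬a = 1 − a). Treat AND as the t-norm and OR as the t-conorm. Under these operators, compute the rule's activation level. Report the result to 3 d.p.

firing strength: high=0.36, hot=0.19, ¬vacant=1−0.84=0.16; AND[a·b] → w = 0.0109

0.011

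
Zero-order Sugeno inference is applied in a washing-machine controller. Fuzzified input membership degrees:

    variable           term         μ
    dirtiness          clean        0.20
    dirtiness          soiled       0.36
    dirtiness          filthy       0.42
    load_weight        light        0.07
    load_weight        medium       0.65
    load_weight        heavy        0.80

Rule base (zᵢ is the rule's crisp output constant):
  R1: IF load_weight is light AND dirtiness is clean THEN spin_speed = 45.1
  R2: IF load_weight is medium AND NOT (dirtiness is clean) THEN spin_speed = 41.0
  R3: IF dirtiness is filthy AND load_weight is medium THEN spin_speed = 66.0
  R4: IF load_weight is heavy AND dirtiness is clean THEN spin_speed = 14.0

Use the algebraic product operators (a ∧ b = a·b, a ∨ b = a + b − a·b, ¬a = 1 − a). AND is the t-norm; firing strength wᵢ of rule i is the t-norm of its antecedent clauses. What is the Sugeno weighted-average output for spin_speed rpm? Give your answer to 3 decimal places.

R1 (z=45.1): light=0.07, clean=0.20; AND[a·b] → w = 0.0140
R2 (z=41.0): medium=0.65, ¬clean=1−0.20=0.80; AND[a·b] → w = 0.5200
R3 (z=66.0): filthy=0.42, medium=0.65; AND[a·b] → w = 0.2730
R4 (z=14.0): heavy=0.80, clean=0.20; AND[a·b] → w = 0.1600
Weighted average = (0.0140·45.1 + 0.5200·41.0 + 0.2730·66.0 + 0.1600·14.0) / (0.0140 + 0.5200 + 0.2730 + 0.1600)
  = 42.2094 / 0.9670 = 43.650

43.650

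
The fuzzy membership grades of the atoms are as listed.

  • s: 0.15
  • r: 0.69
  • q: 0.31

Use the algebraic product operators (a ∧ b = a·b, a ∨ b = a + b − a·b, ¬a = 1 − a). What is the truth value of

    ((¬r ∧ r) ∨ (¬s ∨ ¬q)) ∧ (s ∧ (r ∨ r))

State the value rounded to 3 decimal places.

0.131

¬r = 1 − 0.6900 = 0.3100
¬r ∧ r = a·b on (0.3100, 0.6900) = 0.2139
¬s = 1 − 0.1500 = 0.8500
¬q = 1 − 0.3100 = 0.6900
¬s ∨ ¬q = a + b − a·b on (0.8500, 0.6900) = 0.9535
(¬r ∧ r) ∨ (¬s ∨ ¬q) = a + b − a·b on (0.2139, 0.9535) = 0.9634
r ∨ r = a + b − a·b on (0.6900, 0.6900) = 0.9039
s ∧ (r ∨ r) = a·b on (0.1500, 0.9039) = 0.1356
((¬r ∧ r) ∨ (¬s ∨ ¬q)) ∧ (s ∧ (r ∨ r)) = a·b on (0.9634, 0.1356) = 0.1306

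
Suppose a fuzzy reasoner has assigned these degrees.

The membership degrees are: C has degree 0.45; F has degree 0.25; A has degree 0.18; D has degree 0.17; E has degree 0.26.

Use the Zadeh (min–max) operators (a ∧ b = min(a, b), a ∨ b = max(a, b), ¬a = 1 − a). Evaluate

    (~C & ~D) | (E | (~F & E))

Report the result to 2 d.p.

0.55

~C = 1 − 0.45 = 0.55
~D = 1 − 0.17 = 0.83
~C & ~D = min(a, b) on (0.55, 0.83) = 0.55
~F = 1 − 0.25 = 0.75
~F & E = min(a, b) on (0.75, 0.26) = 0.26
E | (~F & E) = max(a, b) on (0.26, 0.26) = 0.26
(~C & ~D) | (E | (~F & E)) = max(a, b) on (0.55, 0.26) = 0.55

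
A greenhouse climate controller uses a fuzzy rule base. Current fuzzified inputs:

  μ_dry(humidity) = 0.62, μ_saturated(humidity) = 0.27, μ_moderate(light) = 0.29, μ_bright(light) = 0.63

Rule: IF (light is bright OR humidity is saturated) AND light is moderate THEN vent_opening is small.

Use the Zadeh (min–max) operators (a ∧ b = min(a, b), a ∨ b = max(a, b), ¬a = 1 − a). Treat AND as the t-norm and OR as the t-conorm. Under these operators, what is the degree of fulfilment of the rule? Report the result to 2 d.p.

0.29

firing strength: (bright=0.63 OR saturated=0.27) = 0.63; AND[min(a, b)] with moderate=0.29 → w = 0.29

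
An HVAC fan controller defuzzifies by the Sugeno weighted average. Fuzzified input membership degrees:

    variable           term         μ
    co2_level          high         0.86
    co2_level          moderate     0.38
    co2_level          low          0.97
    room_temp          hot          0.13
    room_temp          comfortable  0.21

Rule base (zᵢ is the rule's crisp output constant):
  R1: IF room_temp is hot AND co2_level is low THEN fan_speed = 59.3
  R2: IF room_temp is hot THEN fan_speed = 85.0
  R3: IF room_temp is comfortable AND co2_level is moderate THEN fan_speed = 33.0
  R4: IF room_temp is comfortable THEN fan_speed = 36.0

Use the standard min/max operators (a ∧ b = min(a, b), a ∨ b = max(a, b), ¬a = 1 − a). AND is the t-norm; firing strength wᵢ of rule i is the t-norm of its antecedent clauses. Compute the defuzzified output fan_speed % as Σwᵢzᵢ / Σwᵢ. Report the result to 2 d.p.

R1 (z=59.3): hot=0.13, low=0.97; AND[min(a, b)] → w = 0.13
R2 (z=85.0): hot=0.13 → w = 0.13
R3 (z=33.0): comfortable=0.21, moderate=0.38; AND[min(a, b)] → w = 0.21
R4 (z=36.0): comfortable=0.21 → w = 0.21
Weighted average = (0.13·59.3 + 0.13·85.0 + 0.21·33.0 + 0.21·36.0) / (0.13 + 0.13 + 0.21 + 0.21)
  = 33.2490 / 0.6800 = 48.90

48.90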